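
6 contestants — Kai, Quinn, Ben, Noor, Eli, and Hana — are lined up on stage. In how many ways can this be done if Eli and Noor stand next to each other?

240

Treat {Eli, Noor} as a single unit. There are 5 units to order, and the pair itself can be ordered 2 ways.
That gives 2 × 5! = 2 × 120 = 240.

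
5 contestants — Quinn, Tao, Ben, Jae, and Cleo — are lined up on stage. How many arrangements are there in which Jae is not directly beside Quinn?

There are 5! = 120 arrangements in all. If Jae and Quinn are adjacent, merging them into one block gives 2·(4)! = 48 arrangements.
Complementary counting: 120 − 48 = 72.

72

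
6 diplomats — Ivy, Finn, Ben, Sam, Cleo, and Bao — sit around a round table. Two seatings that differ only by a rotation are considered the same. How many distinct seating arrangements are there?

Around a circle, 6 distinct people have 6!/6 = (5)! = 120 rotationally distinct seatings.

120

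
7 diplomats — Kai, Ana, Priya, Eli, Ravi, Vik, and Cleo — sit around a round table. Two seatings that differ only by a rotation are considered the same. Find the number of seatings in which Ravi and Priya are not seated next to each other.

Without the restriction there are (6)! = 720 seatings.
Those with Ravi next to Priya: fuse the pair into one unit and seat 6 units around a circle — 2·(5)! = 240.
Subtracting, 720 − 240 = 480.

480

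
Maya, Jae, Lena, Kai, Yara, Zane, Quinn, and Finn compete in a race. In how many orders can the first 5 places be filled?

6720

There are 8 choices for 1st place, 7 for 2nd, and so on down to 4 for position 5.
That gives 8 × 7 × 6 × 5 × 4 = 6720.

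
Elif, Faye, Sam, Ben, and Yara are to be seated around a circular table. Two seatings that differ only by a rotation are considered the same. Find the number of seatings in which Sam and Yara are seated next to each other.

12

Treat {Sam, Yara} as one unit (2 internal orders) and seat the resulting 4 units around the table: (3)! circular arrangements.
So 2 × (3)! = 2 × 6 = 12.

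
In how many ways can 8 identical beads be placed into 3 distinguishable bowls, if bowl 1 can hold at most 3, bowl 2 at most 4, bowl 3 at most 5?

14

Ignoring the caps, the number of non-negative solutions to x_1+…+x_3 = 8 is C(10,2) = 45.
Subtract solutions that violate a single cap (substitute x_i' = x_i − (cap_i+1)): x_1 ≥ 4 gives C(6,2) = 15; x_2 ≥ 5 gives C(5,2) = 10; x_3 ≥ 6 gives C(4,2) = 6. Together 31.
No two caps can be exceeded simultaneously, so the pair terms are all 0.
By inclusion–exclusion the count is 45 − 31 + 0 = 14.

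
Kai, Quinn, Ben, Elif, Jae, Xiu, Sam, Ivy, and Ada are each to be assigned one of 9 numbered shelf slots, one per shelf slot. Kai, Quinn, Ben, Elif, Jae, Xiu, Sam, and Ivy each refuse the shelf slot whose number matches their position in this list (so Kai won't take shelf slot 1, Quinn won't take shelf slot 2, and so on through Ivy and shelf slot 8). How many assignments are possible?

Let Aᵢ (for 1 ≤ i ≤ 8) be the placements that put person i in their forbidden shelf slot. Any j of these fix j positions, leaving (9−j)! ways to fill the rest, and there are C(8,j) ways to pick which j.
By inclusion–exclusion, the number of valid placements is Σ_{j=0}^{8} (−1)^j C(8,j)·(9−j)!.
Computing: 362880 − 322560 + 141120 − 40320 + 8400 − 1344 + 168 − 16 + 1 = 148329.

148329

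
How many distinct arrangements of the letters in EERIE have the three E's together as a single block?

6

Treat the 3 copies of E as a single block. The multiset to arrange is then {EEE, I, R}, 3 items in all.
All 3 items are distinct, so there are (3)! = 6 arrangements.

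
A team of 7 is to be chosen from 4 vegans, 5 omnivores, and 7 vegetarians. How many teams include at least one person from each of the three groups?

10283

Unrestricted: C(16,7) = 11440 ways to pick any 7 of the 16.
Subtract selections that omit an entire group: no vegans → C(12,7) = 792; no omnivores → C(11,7) = 330; no vegetarians → C(9,7) = 36.
Add back selections omitting two groups (i.e. drawn from a single group): C(4,7) + C(5,7) + C(7,7) = 1.
By inclusion–exclusion: 11440 − 1158 + 1 = 10283.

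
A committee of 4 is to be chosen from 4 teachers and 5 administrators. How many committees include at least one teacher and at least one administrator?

120

With no constraint there are C(9,4) = 126 possible selections.
Selections missing a whole group: no teachers → C(5,4) = 5; no administrators → C(4,4) = 1.
Both groups omitted at once is impossible, so 126 − 6 = 120.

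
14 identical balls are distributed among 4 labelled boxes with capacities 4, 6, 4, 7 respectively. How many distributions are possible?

Ignoring the caps, the number of non-negative solutions to x_1+…+x_4 = 14 is C(17,3) = 680.
Subtract solutions that violate a single cap (substitute x_i' = x_i − (cap_i+1)): x_1 ≥ 5 gives C(12,3) = 220; x_2 ≥ 7 gives C(10,3) = 120; x_3 ≥ 5 gives C(12,3) = 220; x_4 ≥ 8 gives C(9,3) = 84. Together 644.
Add back pairs where two caps are both exceeded: 10 + 35 + 4 + 10 + 0 + 4 = 63.
By inclusion–exclusion the count is 680 − 644 + 63 = 99.

99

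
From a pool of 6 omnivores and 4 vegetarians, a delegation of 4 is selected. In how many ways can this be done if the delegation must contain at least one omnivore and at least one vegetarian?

194

Total 4-person selections from all 10: C(10,4) = 210.
Subtract selections that omit an entire group: no omnivores → C(4,4) = 1; no vegetarians → C(6,4) = 15.
Both groups omitted at once is impossible, so 210 − 16 = 194.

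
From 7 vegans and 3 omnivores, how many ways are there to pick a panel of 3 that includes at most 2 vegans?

85

Split by how many vegans are chosen (0 through 2).
Sum: C(7,0)·C(3,3) + C(7,1)·C(3,2) + C(7,2)·C(3,1) = 1 + 21 + 63 = 85.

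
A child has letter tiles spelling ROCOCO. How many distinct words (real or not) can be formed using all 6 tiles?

ROCOCO has 6 letters with C appearing twice and O appearing 3 times.
Dividing 6! = 720 by 3!·2! = 12 for the repeated letters gives 60.

60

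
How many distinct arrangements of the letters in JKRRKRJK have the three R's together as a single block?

Treat the 3 copies of R as a single block. The multiset to arrange is then {RRR, J, J, K, K, K}, 6 items in all.
That gives (6)!/(3!·2!) = 60 arrangements.

60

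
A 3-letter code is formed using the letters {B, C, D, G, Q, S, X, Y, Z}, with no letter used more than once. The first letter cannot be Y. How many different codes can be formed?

448

The first letter has 9−1 = 8 choices (anything except Y).
The remaining 2 letters are filled from the other 8 symbols without repetition: 8 × 7 = 56.
Total: 8 × 56 = 448.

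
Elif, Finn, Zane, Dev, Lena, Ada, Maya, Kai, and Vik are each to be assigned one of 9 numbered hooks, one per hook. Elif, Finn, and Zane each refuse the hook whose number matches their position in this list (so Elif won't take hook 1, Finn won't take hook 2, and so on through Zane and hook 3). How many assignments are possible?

Let Aᵢ (for i ∈ {1, 2, 3}) be the placements that put person i in their forbidden hook. Any j of these fix j positions, leaving (9−j)! ways to fill the rest, and there are C(3,j) ways to pick which j.
By inclusion–exclusion, the number of valid placements is Σ_{j=0}^{3} (−1)^j C(3,j)·(9−j)!.
Computing: 362880 − 120960 + 15120 − 720 = 256320.

256320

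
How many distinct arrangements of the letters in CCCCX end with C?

4

With the last slot taken by C, it remains to arrange the other 4 letters (CCCX).
Those 4 letters have C appearing 3 times, giving (4)!/(3!) = 4.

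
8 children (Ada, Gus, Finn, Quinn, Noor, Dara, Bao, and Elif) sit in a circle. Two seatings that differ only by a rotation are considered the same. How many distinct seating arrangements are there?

Seat Ada anywhere (absorbing the rotational symmetry), then permute the other 7: (7)! = 5040.

5040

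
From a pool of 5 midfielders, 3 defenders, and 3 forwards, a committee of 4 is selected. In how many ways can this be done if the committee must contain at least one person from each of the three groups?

180

Total 4-person selections from all 11: C(11,4) = 330.
Subtract selections that omit an entire group: no midfielders → C(6,4) = 15; no defenders → C(8,4) = 70; no forwards → C(8,4) = 70.
Add back selections omitting two groups (i.e. drawn from a single group): C(5,4) + C(3,4) + C(3,4) = 5.
By inclusion–exclusion: 330 − 155 + 5 = 180.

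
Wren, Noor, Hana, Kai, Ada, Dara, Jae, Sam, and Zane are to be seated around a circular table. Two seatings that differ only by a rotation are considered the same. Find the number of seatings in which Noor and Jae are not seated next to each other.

Without the restriction there are (8)! = 40320 seatings.
Seatings with Noor beside Jae: treat them as a block with 2 internal orders, giving 2 × (7)! = 10080.
Subtracting, 40320 − 10080 = 30240.

30240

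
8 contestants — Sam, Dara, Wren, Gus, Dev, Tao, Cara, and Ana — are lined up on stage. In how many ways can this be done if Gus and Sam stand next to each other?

10080

Glue Gus and Sam into one block (2 internal orders), leaving 7 units to arrange in a row.
That gives 2 × 7! = 2 × 5040 = 10080.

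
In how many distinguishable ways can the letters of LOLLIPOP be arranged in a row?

The 8 letters of LOLLIPOP have repeats: L appearing 3 times, O appearing twice, and P appearing twice.
So there are 8! / (3!·2!·2!) = 1680 distinguishable arrangements.

1680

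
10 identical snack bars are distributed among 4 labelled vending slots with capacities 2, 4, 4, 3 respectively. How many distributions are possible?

Without the upper bounds there are C(13,3) = 286 ways to split 10 among 4 vending slots.
Subtract solutions that violate a single cap (substitute x_i' = x_i − (cap_i+1)): x_1 ≥ 3 gives C(10,3) = 120; x_2 ≥ 5 gives C(8,3) = 56; x_3 ≥ 5 gives C(8,3) = 56; x_4 ≥ 4 gives C(9,3) = 84. Together 316.
Add back pairs where two caps are both exceeded: 10 + 10 + 20 + 1 + 4 + 4 = 49.
By inclusion–exclusion the count is 286 − 316 + 49 = 19.

19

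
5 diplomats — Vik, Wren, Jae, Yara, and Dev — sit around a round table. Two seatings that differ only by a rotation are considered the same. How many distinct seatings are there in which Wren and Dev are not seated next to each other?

Without the restriction there are (4)! = 24 seatings.
Those with Wren next to Dev: fuse the pair into one unit and seat 4 units around a circle — 2·(3)! = 12.
Subtracting, 24 − 12 = 12.

12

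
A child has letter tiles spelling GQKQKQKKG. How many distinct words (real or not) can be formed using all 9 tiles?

GQKQKQKKG has 9 letters with G appearing twice, K appearing 4 times, and Q appearing 3 times.
Dividing 9! = 362880 by 4!·3!·2! = 288 for the repeated letters gives 1260.

1260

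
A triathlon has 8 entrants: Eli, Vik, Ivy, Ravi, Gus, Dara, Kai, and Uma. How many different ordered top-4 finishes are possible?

1680

This is an ordered selection of 4 from 8: P(8,4).
That gives 8 × 7 × 6 × 5 = 1680.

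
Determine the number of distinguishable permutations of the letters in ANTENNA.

Letter multiplicities in ANTENNA: A×2, E×1, N×3, T×1.
The number of distinct arrangements is 7!/(3!·2!) = 5040/12 = 420.

420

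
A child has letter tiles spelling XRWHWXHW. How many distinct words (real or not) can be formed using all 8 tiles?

Letter multiplicities in XRWHWXHW: H×2, R×1, W×3, X×2.
Dividing 8! = 40320 by 3!·2!·2! = 24 for the repeated letters gives 1680.

1680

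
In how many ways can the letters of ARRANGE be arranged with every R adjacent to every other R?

Treat the 2 copies of R as a single block. The multiset to arrange is then {RR, A, A, E, G, N}, 6 items in all.
That gives (6)!/(2!) = 360 arrangements.

360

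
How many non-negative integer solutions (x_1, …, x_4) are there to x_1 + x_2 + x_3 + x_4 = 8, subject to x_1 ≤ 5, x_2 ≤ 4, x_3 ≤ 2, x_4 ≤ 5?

70

Ignoring the caps, the number of non-negative solutions to x_1+…+x_4 = 8 is C(11,3) = 165.
Subtract solutions that violate a single cap (substitute x_i' = x_i − (cap_i+1)): x_1 ≥ 6 gives C(5,3) = 10; x_2 ≥ 5 gives C(6,3) = 20; x_3 ≥ 3 gives C(8,3) = 56; x_4 ≥ 6 gives C(5,3) = 10. Together 96.
Add back pairs where two caps are both exceeded: 0 + 0 + 0 + 1 + 0 + 0 = 1.
By inclusion–exclusion the count is 165 − 96 + 1 = 70.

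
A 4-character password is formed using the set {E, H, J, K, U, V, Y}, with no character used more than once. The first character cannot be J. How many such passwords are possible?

The first character has 7−1 = 6 choices (anything except J).
The remaining 3 characters are filled from the other 6 symbols without repetition: 6 × 5 × 4 = 120.
Total: 6 × 120 = 720.

720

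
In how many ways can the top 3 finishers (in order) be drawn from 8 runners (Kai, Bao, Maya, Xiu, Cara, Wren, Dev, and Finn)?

There are 8 choices for 1st place, 7 for 2nd, and 6 for 3rd.
That gives 8 × 7 × 6 = 336.

336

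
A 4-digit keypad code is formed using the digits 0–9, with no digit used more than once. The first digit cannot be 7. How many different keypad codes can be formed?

4536

The first digit has 10−1 = 9 choices (anything except 7).
The remaining 3 digits are filled from the other 9 symbols without repetition: 9 × 8 × 7 = 504.
Total: 9 × 504 = 4536.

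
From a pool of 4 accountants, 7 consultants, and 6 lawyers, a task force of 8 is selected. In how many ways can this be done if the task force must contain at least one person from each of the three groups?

Total 8-person selections from all 17: C(17,8) = 24310.
Selections missing a whole group: no accountants → C(13,8) = 1287; no consultants → C(10,8) = 45; no lawyers → C(11,8) = 165.
Add back selections omitting two groups (i.e. drawn from a single group): C(4,8) + C(7,8) + C(6,8) = 0.
By inclusion–exclusion: 24310 − 1497 + 0 = 22813.

22813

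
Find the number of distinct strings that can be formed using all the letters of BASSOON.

1260

Letter multiplicities in BASSOON: A×1, B×1, N×1, O×2, S×2.
Dividing 7! = 5040 by 2!·2! = 4 for the repeated letters gives 1260.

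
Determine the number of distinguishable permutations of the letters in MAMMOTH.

Letter multiplicities in MAMMOTH: A×1, H×1, M×3, O×1, T×1.
So there are 7! / (3!) = 840 distinguishable arrangements.

840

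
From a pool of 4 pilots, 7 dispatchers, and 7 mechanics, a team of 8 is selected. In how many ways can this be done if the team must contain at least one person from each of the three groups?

With no constraint there are C(18,8) = 43758 possible selections.
Selections missing a whole group: no pilots → C(14,8) = 3003; no dispatchers → C(11,8) = 165; no mechanics → C(11,8) = 165.
Add back selections omitting two groups (i.e. drawn from a single group): C(4,8) + C(7,8) + C(7,8) = 0.
By inclusion–exclusion: 43758 − 3333 + 0 = 40425.

40425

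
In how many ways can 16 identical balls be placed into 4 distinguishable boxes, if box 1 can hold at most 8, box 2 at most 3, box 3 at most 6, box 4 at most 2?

Ignoring the caps, the number of non-negative solutions to x_1+…+x_4 = 16 is C(19,3) = 969.
Subtract solutions that violate a single cap (substitute x_i' = x_i − (cap_i+1)): x_1 ≥ 9 gives C(10,3) = 120; x_2 ≥ 4 gives C(15,3) = 455; x_3 ≥ 7 gives C(12,3) = 220; x_4 ≥ 3 gives C(16,3) = 560. Together 1355.
Add back pairs where two caps are both exceeded: 20 + 1 + 35 + 56 + 220 + 84 = 416.
Subtract triples: 0 + 1 + 0 + 10 = 11.
By inclusion–exclusion the count is 969 − 1355 + 416 − 11 = 19.

19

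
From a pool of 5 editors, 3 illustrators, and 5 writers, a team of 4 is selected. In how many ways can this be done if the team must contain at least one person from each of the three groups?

With no constraint there are C(13,4) = 715 possible selections.
Selections missing a whole group: no editors → C(8,4) = 70; no illustrators → C(10,4) = 210; no writers → C(8,4) = 70.
Add back selections omitting two groups (i.e. drawn from a single group): C(5,4) + C(3,4) + C(5,4) = 10.
By inclusion–exclusion: 715 − 350 + 10 = 375.

375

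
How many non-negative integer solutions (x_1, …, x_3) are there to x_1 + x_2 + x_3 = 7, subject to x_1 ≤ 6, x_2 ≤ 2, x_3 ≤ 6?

By stars and bars, unrestricted non-negative solutions to x_1+…+x_3 = 7 number C(7+2,2) = 36.
Subtract solutions that violate a single cap (substitute x_i' = x_i − (cap_i+1)): x_1 ≥ 7 gives C(2,2) = 1; x_2 ≥ 3 gives C(6,2) = 15; x_3 ≥ 7 gives C(2,2) = 1. Together 17.
No two caps can be exceeded simultaneously, so the pair terms are all 0.
By inclusion–exclusion the count is 36 − 17 + 0 = 19.

19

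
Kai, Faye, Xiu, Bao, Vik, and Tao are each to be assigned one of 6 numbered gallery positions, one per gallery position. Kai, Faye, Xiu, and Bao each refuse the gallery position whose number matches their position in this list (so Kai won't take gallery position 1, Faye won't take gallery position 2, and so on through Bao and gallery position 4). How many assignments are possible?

Let Aᵢ (for 1 ≤ i ≤ 4) be the placements that put person i in their forbidden gallery position. Any j of these fix j positions, leaving (6−j)! ways to fill the rest, and there are C(4,j) ways to pick which j.
By inclusion–exclusion, the number of valid placements is Σ_{j=0}^{4} (−1)^j C(4,j)·(6−j)!.
Computing: 720 − 480 + 144 − 24 + 2 = 362.

362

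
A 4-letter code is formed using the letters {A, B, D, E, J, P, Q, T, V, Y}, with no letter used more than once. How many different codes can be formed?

This is a permutation of 4 out of 10: P(10,4) = 10!/6!.
That product is 10 × 9 × 8 × 7 = 5040.

5040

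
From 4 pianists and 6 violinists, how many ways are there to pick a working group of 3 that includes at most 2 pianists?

Split by how many pianists are chosen (0 through 2).
Sum: C(4,0)·C(6,3) + C(4,1)·C(6,2) + C(4,2)·C(6,1) = 20 + 60 + 36 = 116.

116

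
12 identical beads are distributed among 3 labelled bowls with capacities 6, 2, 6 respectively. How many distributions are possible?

Ignoring the caps, the number of non-negative solutions to x_1+…+x_3 = 12 is C(14,2) = 91.
Subtract solutions that violate a single cap (substitute x_i' = x_i − (cap_i+1)): x_1 ≥ 7 gives C(7,2) = 21; x_2 ≥ 3 gives C(11,2) = 55; x_3 ≥ 7 gives C(7,2) = 21. Together 97.
Add back pairs where two caps are both exceeded: 6 + 0 + 6 = 12.
By inclusion–exclusion the count is 91 − 97 + 12 = 6.

6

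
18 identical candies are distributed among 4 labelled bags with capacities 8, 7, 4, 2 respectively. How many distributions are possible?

Without the upper bounds there are C(21,3) = 1330 ways to split 18 among 4 bags.
Subtract solutions that violate a single cap (substitute x_i' = x_i − (cap_i+1)): x_1 ≥ 9 gives C(12,3) = 220; x_2 ≥ 8 gives C(13,3) = 286; x_3 ≥ 5 gives C(16,3) = 560; x_4 ≥ 3 gives C(18,3) = 816. Together 1882.
Add back pairs where two caps are both exceeded: 4 + 35 + 84 + 56 + 120 + 286 = 585.
Subtract triples: 0 + 0 + 4 + 10 = 14.
By inclusion–exclusion the count is 1330 − 1882 + 585 − 14 = 19.

19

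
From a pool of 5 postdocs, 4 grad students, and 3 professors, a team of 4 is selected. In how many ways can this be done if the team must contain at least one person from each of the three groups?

Unrestricted: C(12,4) = 495 ways to pick any 4 of the 12.
Subtract selections that omit an entire group: no postdocs → C(7,4) = 35; no grad students → C(8,4) = 70; no professors → C(9,4) = 126.
Add back selections omitting two groups (i.e. drawn from a single group): C(5,4) + C(4,4) + C(3,4) = 6.
By inclusion–exclusion: 495 − 231 + 6 = 270.

270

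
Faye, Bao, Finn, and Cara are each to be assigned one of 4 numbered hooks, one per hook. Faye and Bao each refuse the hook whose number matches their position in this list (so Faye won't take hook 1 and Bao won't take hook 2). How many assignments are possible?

14

Let Aᵢ (for i ∈ {1, 2}) be the placements that put person i in their forbidden hook. Any j of these fix j positions, leaving (4−j)! ways to fill the rest, and there are C(2,j) ways to pick which j.
By inclusion–exclusion, the number of valid placements is Σ_{j=0}^{2} (−1)^j C(2,j)·(4−j)!.
Computing: 24 − 12 + 2 = 14.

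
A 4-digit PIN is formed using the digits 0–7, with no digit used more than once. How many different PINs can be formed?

1680

With no repetition, fill the 4 digits in order: 8 choices, then 7, down to 5.
That product is 8 × 7 × 6 × 5 = 1680.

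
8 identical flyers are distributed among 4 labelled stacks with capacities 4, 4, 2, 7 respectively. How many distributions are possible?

70

Without the upper bounds there are C(11,3) = 165 ways to split 8 among 4 stacks.
Subtract solutions that violate a single cap (substitute x_i' = x_i − (cap_i+1)): x_1 ≥ 5 gives C(6,3) = 20; x_2 ≥ 5 gives C(6,3) = 20; x_3 ≥ 3 gives C(8,3) = 56; x_4 ≥ 8 gives C(3,3) = 1. Together 97.
Add back pairs where two caps are both exceeded: 0 + 1 + 0 + 1 + 0 + 0 = 2.
By inclusion–exclusion the count is 165 − 97 + 2 = 70.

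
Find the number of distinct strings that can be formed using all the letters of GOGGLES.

Letter multiplicities in GOGGLES: E×1, G×3, L×1, O×1, S×1.
Dividing 7! = 5040 by 3! = 6 for the repeated letters gives 840.

840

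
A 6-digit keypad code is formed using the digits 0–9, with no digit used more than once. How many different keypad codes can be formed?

This is a permutation of 6 out of 10: P(10,6) = 10!/4!.
That product is 10 × 9 × 8 × 7 × 6 × 5 = 151200.

151200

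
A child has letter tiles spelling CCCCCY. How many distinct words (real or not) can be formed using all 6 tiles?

6

The 6 letters of CCCCCY have repeats: C appearing 5 times.
Dividing 6! = 720 by 5! = 120 for the repeated letters gives 6.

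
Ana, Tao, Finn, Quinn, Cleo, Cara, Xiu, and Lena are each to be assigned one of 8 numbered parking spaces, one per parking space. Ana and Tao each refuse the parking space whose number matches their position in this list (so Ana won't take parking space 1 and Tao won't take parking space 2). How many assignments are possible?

30960

Let Aᵢ (for i ∈ {1, 2}) be the placements that put person i in their forbidden parking space. Any j of these fix j positions, leaving (8−j)! ways to fill the rest, and there are C(2,j) ways to pick which j.
By inclusion–exclusion, the number of valid placements is Σ_{j=0}^{2} (−1)^j C(2,j)·(8−j)!.
Computing: 40320 − 10080 + 720 = 30960.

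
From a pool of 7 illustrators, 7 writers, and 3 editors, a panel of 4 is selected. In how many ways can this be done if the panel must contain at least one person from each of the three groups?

1029

Total 4-person selections from all 17: C(17,4) = 2380.
Subtract selections that omit an entire group: no illustrators → C(10,4) = 210; no writers → C(10,4) = 210; no editors → C(14,4) = 1001.
Add back selections omitting two groups (i.e. drawn from a single group): C(7,4) + C(7,4) + C(3,4) = 70.
By inclusion–exclusion: 2380 − 1421 + 70 = 1029.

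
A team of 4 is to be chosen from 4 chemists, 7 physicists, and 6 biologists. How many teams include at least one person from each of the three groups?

Unrestricted: C(17,4) = 2380 ways to pick any 4 of the 17.
Subtract selections that omit an entire group: no chemists → C(13,4) = 715; no physicists → C(10,4) = 210; no biologists → C(11,4) = 330.
Add back selections omitting two groups (i.e. drawn from a single group): C(4,4) + C(7,4) + C(6,4) = 51.
By inclusion–exclusion: 2380 − 1255 + 51 = 1176.

1176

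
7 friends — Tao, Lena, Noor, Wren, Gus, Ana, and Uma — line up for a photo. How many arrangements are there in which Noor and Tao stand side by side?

Place the 5 others and the Noor-Tao pair as 6 objects in a line; the pair has 2 internal arrangements.
So the count is 2·(6)! = 1440.

1440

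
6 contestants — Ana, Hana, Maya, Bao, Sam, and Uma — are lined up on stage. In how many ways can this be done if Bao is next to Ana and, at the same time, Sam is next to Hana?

Treat {Bao,Ana} as one block (2 orders) and {Sam,Hana} as another (2 orders).
That leaves 4 units to arrange: 2 × 2 × 4! = 4 × 24 = 96.

96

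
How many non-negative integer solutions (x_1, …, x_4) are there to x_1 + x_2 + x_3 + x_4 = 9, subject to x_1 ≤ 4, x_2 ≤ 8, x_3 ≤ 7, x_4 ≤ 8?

By stars and bars, unrestricted non-negative solutions to x_1+…+x_4 = 9 number C(9+3,3) = 220.
Subtract solutions that violate a single cap (substitute x_i' = x_i − (cap_i+1)): x_1 ≥ 5 gives C(7,3) = 35; x_2 ≥ 9 gives C(3,3) = 1; x_3 ≥ 8 gives C(4,3) = 4; x_4 ≥ 9 gives C(3,3) = 1. Together 41.
No two caps can be exceeded simultaneously, so the pair terms are all 0.
By inclusion–exclusion the count is 220 − 41 + 0 = 179.

179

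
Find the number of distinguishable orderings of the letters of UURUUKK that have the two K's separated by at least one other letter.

There are 7!/(4!·2!) = 105 arrangements of UURUUKK in total.
Arrangements with the K's together: treat KK as one letter, giving (6)!/(4!) = 30.
Subtracting, 105 − 30 = 75 arrangements keep the K's apart.

75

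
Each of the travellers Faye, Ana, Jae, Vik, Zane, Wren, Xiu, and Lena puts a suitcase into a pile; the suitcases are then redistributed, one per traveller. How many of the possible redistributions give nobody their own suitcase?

Count assignments avoiding every fixed point. For any j of the 8 travellers fixed to their own suitcase, the other 8−j can be arranged in (8−j)! ways.
By inclusion–exclusion this is Σ_{j=0}^{8} (−1)^j C(8,j)·(8−j)!.
Computing: 40320 − 40320 + 20160 − 6720 + 1680 − 336 + 56 − 8 + 1 = 14833.

14833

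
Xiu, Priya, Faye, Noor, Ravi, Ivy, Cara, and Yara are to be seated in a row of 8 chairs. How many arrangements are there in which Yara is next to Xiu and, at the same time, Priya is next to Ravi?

2880

Treat {Yara,Xiu} as one block (2 orders) and {Priya,Ravi} as another (2 orders).
That leaves 6 units to arrange: 2 × 2 × 6! = 4 × 720 = 2880.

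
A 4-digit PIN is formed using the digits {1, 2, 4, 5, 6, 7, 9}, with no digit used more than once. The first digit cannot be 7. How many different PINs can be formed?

720

The first digit has 7−1 = 6 choices (anything except 7).
The remaining 3 digits are filled from the other 6 symbols without repetition: 6 × 5 × 4 = 120.
Total: 6 × 120 = 720.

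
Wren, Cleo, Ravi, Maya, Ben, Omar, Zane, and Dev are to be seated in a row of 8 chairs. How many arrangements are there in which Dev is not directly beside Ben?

30240

Of the 8! = 40320 arrangements, those with Dev and Ben adjacent number 2 × 7! = 10080 (treat the pair as a block with 2 internal orders).
So 40320 − 10080 = 30240 arrangements keep them apart.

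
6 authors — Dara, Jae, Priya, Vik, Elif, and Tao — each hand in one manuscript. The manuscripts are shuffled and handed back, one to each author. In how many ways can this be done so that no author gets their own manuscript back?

265

Let Aᵢ be the assignments in which author i gets their own manuscript. We want the size of the complement of A₁∪…∪A_6.
By inclusion–exclusion this is Σ_{j=0}^{6} (−1)^j C(6,j)·(6−j)!.
Computing: 720 − 720 + 360 − 120 + 30 − 6 + 1 = 265.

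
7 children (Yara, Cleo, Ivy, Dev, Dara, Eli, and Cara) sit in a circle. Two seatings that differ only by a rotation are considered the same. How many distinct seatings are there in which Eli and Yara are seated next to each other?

Treat {Eli, Yara} as one unit (2 internal orders) and seat the resulting 6 units around the table: (5)! circular arrangements.
So 2 × (5)! = 2 × 120 = 240.

240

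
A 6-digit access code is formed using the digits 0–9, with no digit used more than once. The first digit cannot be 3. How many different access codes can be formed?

The first digit has 10−1 = 9 choices (anything except 3).
The remaining 5 digits are filled from the other 9 symbols without repetition: 9 × 8 × 7 × 6 × 5 = 15120.
Total: 9 × 15120 = 136080.

136080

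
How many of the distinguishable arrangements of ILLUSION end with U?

With the last slot taken by U, it remains to arrange the other 7 letters (ILLSION).
Those 7 letters have I appearing twice and L appearing twice, giving (7)!/(2!·2!) = 1260.

1260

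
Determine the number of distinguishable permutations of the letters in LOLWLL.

Letter multiplicities in LOLWLL: L×4, O×1, W×1.
So there are 6! / (4!) = 30 distinguishable arrangements.

30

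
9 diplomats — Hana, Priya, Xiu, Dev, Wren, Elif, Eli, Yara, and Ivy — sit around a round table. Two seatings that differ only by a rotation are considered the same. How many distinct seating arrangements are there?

40320

Fix one person's seat to break rotational symmetry; the remaining 8 people can be arranged in (8)! = 40320 ways.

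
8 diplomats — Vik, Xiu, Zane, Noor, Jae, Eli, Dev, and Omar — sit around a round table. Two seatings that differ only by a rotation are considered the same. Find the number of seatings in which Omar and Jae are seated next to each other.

1440

Treat {Omar, Jae} as one unit (2 internal orders) and seat the resulting 7 units around the table: (6)! circular arrangements.
So 2 × (6)! = 2 × 720 = 1440.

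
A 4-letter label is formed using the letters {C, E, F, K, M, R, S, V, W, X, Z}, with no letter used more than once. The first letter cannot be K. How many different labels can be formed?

7200

The first letter has 11−1 = 10 choices (anything except K).
The remaining 3 letters are filled from the other 10 symbols without repetition: 10 × 9 × 8 = 720.
Total: 10 × 720 = 7200.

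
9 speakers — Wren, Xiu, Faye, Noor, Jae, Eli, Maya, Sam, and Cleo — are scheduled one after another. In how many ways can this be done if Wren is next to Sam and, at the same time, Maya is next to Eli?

20160

Treat {Wren,Sam} as one block (2 orders) and {Maya,Eli} as another (2 orders).
That leaves 7 units to arrange: 2 × 2 × 7! = 4 × 5040 = 20160.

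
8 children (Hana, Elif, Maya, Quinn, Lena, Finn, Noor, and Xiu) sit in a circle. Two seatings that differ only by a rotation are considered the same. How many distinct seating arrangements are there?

Fix one person's seat to break rotational symmetry; the remaining 7 people can be arranged in (7)! = 5040 ways.

5040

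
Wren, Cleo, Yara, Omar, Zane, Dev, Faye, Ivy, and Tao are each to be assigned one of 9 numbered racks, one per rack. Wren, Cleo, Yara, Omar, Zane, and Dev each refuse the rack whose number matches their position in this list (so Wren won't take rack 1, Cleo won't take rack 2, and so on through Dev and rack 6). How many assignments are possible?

183822

Let Aᵢ (for 1 ≤ i ≤ 6) be the placements that put person i in their forbidden rack. Any j of these fix j positions, leaving (9−j)! ways to fill the rest, and there are C(6,j) ways to pick which j.
By inclusion–exclusion, the number of valid placements is Σ_{j=0}^{6} (−1)^j C(6,j)·(9−j)!.
Computing: 362880 − 241920 + 75600 − 14400 + 1800 − 144 + 6 = 183822.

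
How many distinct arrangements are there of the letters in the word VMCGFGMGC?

15120

The 9 letters of VMCGFGMGC have repeats: C appearing twice, G appearing 3 times, and M appearing twice.
The number of distinct arrangements is 9!/(3!·2!·2!) = 362880/24 = 15120.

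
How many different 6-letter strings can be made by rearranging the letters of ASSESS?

30

ASSESS has 6 letters with S appearing 4 times.
Dividing 6! = 720 by 4! = 24 for the repeated letters gives 30.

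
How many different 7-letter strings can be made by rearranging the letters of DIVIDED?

420

The 7 letters of DIVIDED have repeats: D appearing 3 times and I appearing twice.
Dividing 7! = 5040 by 3!·2! = 12 for the repeated letters gives 420.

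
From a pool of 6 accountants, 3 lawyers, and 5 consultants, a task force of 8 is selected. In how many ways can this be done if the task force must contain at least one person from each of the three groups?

2828

Unrestricted: C(14,8) = 3003 ways to pick any 8 of the 14.
Subtract selections that omit an entire group: no accountants → C(8,8) = 1; no lawyers → C(11,8) = 165; no consultants → C(9,8) = 9.
Add back selections omitting two groups (i.e. drawn from a single group): C(6,8) + C(3,8) + C(5,8) = 0.
By inclusion–exclusion: 3003 − 175 + 0 = 2828.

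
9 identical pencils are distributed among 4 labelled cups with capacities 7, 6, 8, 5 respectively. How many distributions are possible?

Ignoring the caps, the number of non-negative solutions to x_1+…+x_4 = 9 is C(12,3) = 220.
Subtract solutions that violate a single cap (substitute x_i' = x_i − (cap_i+1)): x_1 ≥ 8 gives C(4,3) = 4; x_2 ≥ 7 gives C(5,3) = 10; x_3 ≥ 9 gives C(3,3) = 1; x_4 ≥ 6 gives C(6,3) = 20. Together 35.
No two caps can be exceeded simultaneously, so the pair terms are all 0.
By inclusion–exclusion the count is 220 − 35 + 0 = 185.

185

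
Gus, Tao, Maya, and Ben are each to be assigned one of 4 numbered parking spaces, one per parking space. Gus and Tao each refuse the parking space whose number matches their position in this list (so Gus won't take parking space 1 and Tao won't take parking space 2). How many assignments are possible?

14

Let Aᵢ (for i ∈ {1, 2}) be the placements that put person i in their forbidden parking space. Any j of these fix j positions, leaving (4−j)! ways to fill the rest, and there are C(2,j) ways to pick which j.
By inclusion–exclusion, the number of valid placements is Σ_{j=0}^{2} (−1)^j C(2,j)·(4−j)!.
Computing: 24 − 12 + 2 = 14.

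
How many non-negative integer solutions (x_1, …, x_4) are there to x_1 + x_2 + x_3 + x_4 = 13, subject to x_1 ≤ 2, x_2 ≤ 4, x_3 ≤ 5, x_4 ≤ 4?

10

By stars and bars, unrestricted non-negative solutions to x_1+…+x_4 = 13 number C(13+3,3) = 560.
Subtract solutions that violate a single cap (substitute x_i' = x_i − (cap_i+1)): x_1 ≥ 3 gives C(13,3) = 286; x_2 ≥ 5 gives C(11,3) = 165; x_3 ≥ 6 gives C(10,3) = 120; x_4 ≥ 5 gives C(11,3) = 165. Together 736.
Add back pairs where two caps are both exceeded: 56 + 35 + 56 + 10 + 20 + 10 = 187.
Subtract triples: 0 + 1 + 0 + 0 = 1.
By inclusion–exclusion the count is 560 − 736 + 187 − 1 = 10.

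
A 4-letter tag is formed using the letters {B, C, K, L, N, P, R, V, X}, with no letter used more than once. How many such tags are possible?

3024

This is a permutation of 4 out of 9: P(9,4) = 9!/5!.
9 × 8 × 7 × 6 = 3024.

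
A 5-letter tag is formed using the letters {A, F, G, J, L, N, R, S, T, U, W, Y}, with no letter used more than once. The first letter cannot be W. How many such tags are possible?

The first letter has 12−1 = 11 choices (anything except W).
The remaining 4 letters are filled from the other 11 symbols without repetition: 11 × 10 × 9 × 8 = 7920.
Total: 11 × 7920 = 87120.

87120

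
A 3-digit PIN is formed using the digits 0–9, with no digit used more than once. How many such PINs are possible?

720

Choose and order 3 of the 10 symbols: the first digit has 10 options, the next 9, then 8.
10 × 9 × 8 = 720.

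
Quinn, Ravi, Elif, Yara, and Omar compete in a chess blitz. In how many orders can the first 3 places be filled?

There are 5 choices for 1st place, 4 for 2nd, and 3 for 3rd.
That gives 5 × 4 × 3 = 60.

60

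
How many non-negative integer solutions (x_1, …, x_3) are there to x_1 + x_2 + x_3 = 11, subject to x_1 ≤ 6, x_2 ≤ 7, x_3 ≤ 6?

38

Without the upper bounds there are C(13,2) = 78 ways to split 11 among 3 variables.
Subtract solutions that violate a single cap (substitute x_i' = x_i − (cap_i+1)): x_1 ≥ 7 gives C(6,2) = 15; x_2 ≥ 8 gives C(5,2) = 10; x_3 ≥ 7 gives C(6,2) = 15. Together 40.
No two caps can be exceeded simultaneously, so the pair terms are all 0.
By inclusion–exclusion the count is 78 − 40 + 0 = 38.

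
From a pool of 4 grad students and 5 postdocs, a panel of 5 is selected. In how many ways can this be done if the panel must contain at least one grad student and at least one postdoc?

With no constraint there are C(9,5) = 126 possible selections.
Selections missing a whole group: no grad students → C(5,5) = 1; no postdocs → C(4,5) = 0.
Both groups omitted at once is impossible, so 126 − 1 = 125.

125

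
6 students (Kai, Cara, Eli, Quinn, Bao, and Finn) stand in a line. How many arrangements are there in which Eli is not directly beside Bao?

480

Of the 6! = 720 arrangements, those with Eli and Bao adjacent number 2 × 5! = 240 (treat the pair as a block with 2 internal orders).
So 720 − 240 = 480 arrangements keep them apart.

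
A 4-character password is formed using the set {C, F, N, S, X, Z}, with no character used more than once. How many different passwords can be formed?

360

Choose and order 4 of the 6 symbols: the first character has 6 options, the next 5, then 4, 3.
6 × 5 × 4 × 3 = 360.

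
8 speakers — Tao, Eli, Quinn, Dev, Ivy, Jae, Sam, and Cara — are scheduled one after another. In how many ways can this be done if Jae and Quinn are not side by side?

There are 8! = 40320 arrangements in all. If Jae and Quinn are adjacent, merging them into one block gives 2·(7)! = 10080 arrangements.
Complementary counting: 40320 − 10080 = 30240.

30240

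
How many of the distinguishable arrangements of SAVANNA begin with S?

With the first slot taken by S, it remains to arrange the other 6 letters (AVANNA).
Those 6 letters have A appearing 3 times and N appearing twice, giving (6)!/(3!·2!) = 60.

60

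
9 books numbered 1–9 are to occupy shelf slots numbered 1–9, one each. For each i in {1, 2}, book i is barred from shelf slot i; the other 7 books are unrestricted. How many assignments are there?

287280

Let Aᵢ (for i ∈ {1, 2}) be the placements that put book i in its forbidden shelf slot. Any j of these fix j positions, leaving (9−j)! ways to fill the rest, and there are C(2,j) ways to pick which j.
By inclusion–exclusion, the number of valid placements is Σ_{j=0}^{2} (−1)^j C(2,j)·(9−j)!.
Computing: 362880 − 80640 + 5040 = 287280.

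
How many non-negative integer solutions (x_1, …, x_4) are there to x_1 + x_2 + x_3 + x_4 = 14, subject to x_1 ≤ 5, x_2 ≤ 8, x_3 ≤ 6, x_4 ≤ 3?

Ignoring the caps, the number of non-negative solutions to x_1+…+x_4 = 14 is C(17,3) = 680.
Subtract solutions that violate a single cap (substitute x_i' = x_i − (cap_i+1)): x_1 ≥ 6 gives C(11,3) = 165; x_2 ≥ 9 gives C(8,3) = 56; x_3 ≥ 7 gives C(10,3) = 120; x_4 ≥ 4 gives C(13,3) = 286. Together 627.
Add back pairs where two caps are both exceeded: 0 + 4 + 35 + 0 + 4 + 20 = 63.
By inclusion–exclusion the count is 680 − 627 + 63 = 116.

116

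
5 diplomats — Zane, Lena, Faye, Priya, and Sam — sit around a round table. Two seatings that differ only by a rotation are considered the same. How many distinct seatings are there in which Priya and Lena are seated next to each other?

12

Glue Priya and Lena into a block (2 internal orders). Seating 4 units around a circle gives (3)! arrangements.
So 2 × (3)! = 2 × 6 = 12.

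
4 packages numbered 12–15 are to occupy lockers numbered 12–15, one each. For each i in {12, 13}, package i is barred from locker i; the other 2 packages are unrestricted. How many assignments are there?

Let Aᵢ (for i ∈ {12, 13}) be the placements that put package i in its forbidden locker. Any j of these fix j positions, leaving (4−j)! ways to fill the rest, and there are C(2,j) ways to pick which j.
By inclusion–exclusion, the number of valid placements is Σ_{j=0}^{2} (−1)^j C(2,j)·(4−j)!.
Computing: 24 − 12 + 2 = 14.

14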